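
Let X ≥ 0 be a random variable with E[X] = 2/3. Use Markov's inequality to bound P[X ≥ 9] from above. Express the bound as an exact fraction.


μ = E[X] = 2/3, a = 9.
Markov: P[X ≥ 9] ≤ μ/a = (2/3)/9 = 2/27.
Numerically: ≈ 0.074.
(Since a = 9 > μ = 0.667, the bound 2/27 is < 1 and informative.)

P[X ≥ 9] ≤ 2/27 ≈ 0.074.


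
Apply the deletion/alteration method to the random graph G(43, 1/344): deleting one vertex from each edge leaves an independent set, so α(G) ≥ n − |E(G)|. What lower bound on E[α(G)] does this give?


E[|E(G)|] = C(43, 2)·p = 903 · (1/344) = 21/8.
E[α(G)] ≥ n − E[|E(G)|] = 43 − 21/8 = 323/8.
Numerically: ≈ 40.375.
(This is only a lower bound; the true E[α(G)] may be larger.)

E[α(G)] ≥ 323/8 ≈ 40.375.


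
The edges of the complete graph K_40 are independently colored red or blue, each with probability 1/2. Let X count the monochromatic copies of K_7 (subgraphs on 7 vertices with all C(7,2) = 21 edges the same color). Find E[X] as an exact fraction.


Let X = Σ_S X_S over the C(40, 7) = 18643560 subsets S of size 7, where X_S = 1 if the K_7 on S is monochromatic.
For a fixed S, the K_7 on S has C(7, 2) = 21 edges. P[all 21 edges red] = (1/2)^21, and likewise for blue, so P[monochromatic] = 2·(1/2)^21 = 2^{1 − 21} = 1/1048576.
By linearity: E[X] = C(40, 7) · 2^{1 − 21} = 18643560 · 1/1048576 = 2330445/131072.
Numerically: E[X] ≈ 17.780.

E[X] = C(40,7)·2^(1−C(7,2)) = 2330445/131072 ≈ 17.780.


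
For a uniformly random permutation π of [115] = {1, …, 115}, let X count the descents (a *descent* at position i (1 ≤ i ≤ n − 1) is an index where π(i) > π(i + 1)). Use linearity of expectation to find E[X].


Write X = Σ X_I over i = 1, …, 114, with X_I the indicator of one descent.
There are 114 indicators.
For each fixed i, the pair (π(i), π(i+1)) is a uniformly random ordered pair of distinct values from {1, …, 115}; by symmetry P[π(i) > π(i+1)] = 1/2.
By linearity: E[X] = 114 · (1/2) = (115 − 1) · (1/2) = 57 ≈ 57.00000.

E[X] = 57 = 57.00000.


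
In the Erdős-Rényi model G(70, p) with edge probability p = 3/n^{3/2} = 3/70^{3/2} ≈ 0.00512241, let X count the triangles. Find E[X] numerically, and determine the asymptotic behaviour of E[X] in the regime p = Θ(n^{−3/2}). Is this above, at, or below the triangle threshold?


Number of potential triangles: C(70, 3) = 54740.
Each occurs with probability p³ ≈ (0.00512241)³ ≈ 1.34407216e-07.
By linearity: E[X] = C(70, 3)·p³ ≈ 54740 · 1.34407216e-07 ≈ 0.007357.
Since α = 3/2 > 1, p = c/n^{3/2} = o(1/n) is below the triangle threshold p ~ 1/n. Asymptotically E[X] ~ (c³/6)·n^{3(1−α)} = (3³/6)·n^{-1.5} → 0, so by Markov's inequality G has no triangles w.h.p.

E[X] ≈ 0.007357; in regime p = Θ(1/n^{3/2}) E[X] tends to 0 (below the triangle threshold p ~ 1/n).


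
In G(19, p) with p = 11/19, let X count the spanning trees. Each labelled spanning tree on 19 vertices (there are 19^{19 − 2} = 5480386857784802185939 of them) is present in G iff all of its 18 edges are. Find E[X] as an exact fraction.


K_19 has 19^{19 − 2} = 5480386857784802185939 labelled spanning trees.
For each such spanning tree H, let X_H = 1 if all 18 edges of H are present in G. Then P[X_H = 1] = p^{18} = (11/19)^{18} = 5559917313492231481/104127350297911241532841.
By linearity: E[X] = Σ_H E[X_H] = 5480386857784802185939 · p^{18} = 5480386857784802185939 · 5559917313492231481/104127350297911241532841 = 5559917313492231481/19.
Numerically: E[X] ≈ 2.926e+17.

E[X] = 5480386857784802185939 · (11/19)^{18} = 5559917313492231481/19 ≈ 2.926e+17.


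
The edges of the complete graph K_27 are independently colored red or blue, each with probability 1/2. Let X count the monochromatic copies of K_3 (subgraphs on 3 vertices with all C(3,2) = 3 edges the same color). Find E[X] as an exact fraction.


Let X = Σ_S X_S over the C(27, 3) = 2925 subsets S of size 3, where X_S = 1 if the K_3 on S is monochromatic.
For a fixed S, the K_3 on S has C(3, 2) = 3 edges. P[all 3 edges red] = (1/2)^3, and likewise for blue, so P[monochromatic] = 2·(1/2)^3 = 2^{1 − 3} = 1/4.
By linearity of expectation: E[X] = C(27, 3) · 2^{1 − 3} = 2925 · 1/4 = 2925/4.
Numerically: E[X] ≈ 731.250000.

E[X] = C(27,3)·2^(1−C(3,2)) = 2925/4 ≈ 731.250000.


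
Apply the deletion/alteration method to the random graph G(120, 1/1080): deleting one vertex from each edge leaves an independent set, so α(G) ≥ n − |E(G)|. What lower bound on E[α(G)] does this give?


E[|E(G)|] = C(120, 2)·p = 7140 · (1/1080) = 119/18.
E[α(G)] ≥ n − E[|E(G)|] = 120 − 119/18 = 2041/18.
Numerically: ≈ 113.388889.
(This is only a lower bound; the true E[α(G)] may be larger.)

E[α(G)] ≥ 2041/18 ≈ 113.388889.


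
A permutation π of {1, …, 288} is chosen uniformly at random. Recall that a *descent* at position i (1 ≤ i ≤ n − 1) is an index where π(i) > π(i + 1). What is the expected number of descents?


Write X = Σ X_I over i = 1, …, 287, with X_I the indicator of one descent.
There are 287 indicators.
For each fixed i, the pair (π(i), π(i+1)) is a uniformly random ordered pair of distinct values from {1, …, 288}; by symmetry P[π(i) > π(i+1)] = 1/2.
By linearity: E[X] = 287 · (1/2) = (288 − 1) · (1/2) = 287/2 ≈ 143.5000.

E[X] = 287/2 = 143.5000.


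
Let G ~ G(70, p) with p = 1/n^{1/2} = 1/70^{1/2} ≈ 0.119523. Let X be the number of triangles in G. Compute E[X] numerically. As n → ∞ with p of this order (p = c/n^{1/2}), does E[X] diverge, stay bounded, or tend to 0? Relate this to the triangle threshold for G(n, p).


Number of potential triangles: C(70, 3) = 54740.
Each occurs with probability p³ ≈ (0.119523)³ ≈ 1.70746944e-03.
By linearity: E[X] = C(70, 3)·p³ ≈ 54740 · 1.70746944e-03 ≈ 93.466877.
Since α = 1/2 < 1, p = c/n^{1/2} ≫ 1/n is above the triangle threshold p ~ 1/n. Asymptotically E[X] ~ (c³/6)·n^{3(1−α)} = (1³/6)·n^{1.5} → ∞; triangles are abundant w.h.p.

E[X] ≈ 93.466877; in regime p = Θ(1/n^{1/2}) E[X] diverges (above the triangle threshold p ~ 1/n).


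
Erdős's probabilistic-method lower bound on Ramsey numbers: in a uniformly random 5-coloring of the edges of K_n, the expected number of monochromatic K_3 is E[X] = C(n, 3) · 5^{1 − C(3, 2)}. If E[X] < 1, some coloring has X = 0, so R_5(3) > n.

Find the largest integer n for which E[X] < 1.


We need C(n, 3) · 5^{1 − 3} < 1, i.e. C(n, 3) < 5^{3 − 1} = 25.
Check values of n near the boundary:
  n = 3: C(3, 3) = 1; 1 < 25? YES
  n = 4: C(4, 3) = 4; 4 < 25? YES
  n = 5: C(5, 3) = 10; 10 < 25? YES
  n = 6: C(6, 3) = 20; 20 < 25? YES
  n = 7: C(7, 3) = 35; 35 < 25? NO
  n = 8: C(8, 3) = 56; 56 < 25? NO
The largest n with C(n, 3) < 25 is n = 6 (where E[X] = 4/5 ≈ 0.800000). Hence R_5(3) > 6, i.e. R_5(3) ≥ 7.

Largest n = 6; hence R_5(3) > 6.


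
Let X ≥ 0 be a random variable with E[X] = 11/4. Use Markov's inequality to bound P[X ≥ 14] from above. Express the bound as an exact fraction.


μ = E[X] = 11/4, a = 14.
Markov: P[X ≥ 14] ≤ μ/a = (11/4)/14 = 11/56.
Numerically: ≈ 0.19643.
(Since a = 14 > μ = 2.75000, the bound 11/56 is < 1 and informative.)

P[X ≥ 14] ≤ 11/56 ≈ 0.19643.


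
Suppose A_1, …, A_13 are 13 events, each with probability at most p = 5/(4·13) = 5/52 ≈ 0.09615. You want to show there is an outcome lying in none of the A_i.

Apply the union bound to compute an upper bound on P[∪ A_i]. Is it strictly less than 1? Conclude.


Union bound: P[∪_{i=1}^{13} A_i] ≤ Σ_i P[A_i] ≤ 13·p = 13·(5/52) = 5/4.
Numerically: 5/4 ≈ 1.25000.
Is 5/4 < 1? NO.
Since the bound 5/4 is ≥ 1, the union bound is uninformative here; it does NOT by itself certify existence.

13·p = 5/4 ≈ 1.25000; existence NOT certified by the union bound.


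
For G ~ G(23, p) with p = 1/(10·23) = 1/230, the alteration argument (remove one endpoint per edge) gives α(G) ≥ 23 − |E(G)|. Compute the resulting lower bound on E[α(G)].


E[|E(G)|] = C(23, 2)·p = 253 · (1/230) = 11/10.
E[α(G)] ≥ n − E[|E(G)|] = 23 − 11/10 = 219/10.
Numerically: ≈ 21.900000.
(This is only a lower bound; the true E[α(G)] may be larger.)

E[α(G)] ≥ 219/10 ≈ 21.900000.


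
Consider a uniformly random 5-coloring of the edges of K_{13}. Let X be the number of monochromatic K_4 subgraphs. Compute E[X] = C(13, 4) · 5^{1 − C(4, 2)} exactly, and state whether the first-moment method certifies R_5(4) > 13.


E[X] = C(13, 4) · 5^{1 − 6} = 715 · 5^{−5} = 715/3125.
As a reduced fraction: E[X] = 143/625 ≈ 0.229.
Is E[X] < 1? YES.
Since E[X] < 1, there exists a 5-coloring of K_{13} with no monochromatic K_4; hence R_5(4) > 13.

E[X] = 143/625 ≈ 0.229; E[X] < 1, so R_5(4) > 13.


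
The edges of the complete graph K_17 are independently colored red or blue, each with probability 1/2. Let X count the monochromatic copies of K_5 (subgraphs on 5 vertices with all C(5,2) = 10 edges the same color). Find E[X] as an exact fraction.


Let X = Σ_S X_S over the C(17, 5) = 6188 subsets S of size 5, where X_S = 1 if the K_5 on S is monochromatic.
For a fixed S, the K_5 on S has C(5, 2) = 10 edges. P[all 10 edges red] = (1/2)^10, and likewise for blue, so P[monochromatic] = 2·(1/2)^10 = 2^{1 − 10} = 1/512.
By linearity of expectation: E[X] = C(17, 5) · 2^{1 − 10} = 6188 · 1/512 = 1547/128.
Numerically: E[X] ≈ 12.0859.

E[X] = C(17,5)·2^(1−C(5,2)) = 1547/128 ≈ 12.0859.


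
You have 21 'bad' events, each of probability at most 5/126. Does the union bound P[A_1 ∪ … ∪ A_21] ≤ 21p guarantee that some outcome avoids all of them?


Union bound: P[∪_{i=1}^{21} A_i] ≤ Σ_i P[A_i] ≤ 21·p = 21·(5/126) = 5/6.
Numerically: 5/6 ≈ 0.8333.
Is 5/6 < 1? YES.
Since P[∪ A_i] ≤ 5/6 < 1, the complement has P[∩ A_i^c] ≥ 1 − 5/6 = 1/6 > 0, so some outcome avoids every A_i.

21·p = 5/6 ≈ 0.8333; existence CERTIFIED by the union bound.


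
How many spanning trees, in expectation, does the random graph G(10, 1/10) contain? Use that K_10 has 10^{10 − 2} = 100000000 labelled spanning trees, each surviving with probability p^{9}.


K_10 has 10^{10 − 2} = 100000000 labelled spanning trees.
For each such spanning tree H, let X_H = 1 if all 9 edges of H are present in G. Then P[X_H = 1] = p^{9} = (1/10)^{9} = 1/1000000000.
Summing the indicators: E[X] = Σ_H E[X_H] = 100000000 · p^{9} = 100000000 · 1/1000000000 = 1/10.
Numerically: E[X] ≈ 0.1.

E[X] = 100000000 · (1/10)^{9} = 1/10 ≈ 0.1.


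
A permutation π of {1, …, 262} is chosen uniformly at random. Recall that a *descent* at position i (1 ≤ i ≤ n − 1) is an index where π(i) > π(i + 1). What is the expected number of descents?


Write X = Σ X_I over i = 1, …, 261, with X_I the indicator of one descent.
There are 261 indicators.
For each fixed i, the pair (π(i), π(i+1)) is a uniformly random ordered pair of distinct values from {1, …, 262}; by symmetry P[π(i) > π(i+1)] = 1/2.
By linearity: E[X] = 261 · (1/2) = (262 − 1) · (1/2) = 261/2 ≈ 130.50000.

E[X] = 261/2 = 130.50000.


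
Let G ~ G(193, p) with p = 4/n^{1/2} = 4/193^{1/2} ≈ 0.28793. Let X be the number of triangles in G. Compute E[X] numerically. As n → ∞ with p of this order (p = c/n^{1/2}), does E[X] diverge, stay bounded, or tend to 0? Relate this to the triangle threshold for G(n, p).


Number of potential triangles: C(193, 3) = 1179616.
Each occurs with probability p³ ≈ (0.28793)³ ≈ 2.3869538e-02.
By linearity: E[X] = C(193, 3)·p³ ≈ 1179616 · 2.3869538e-02 ≈ 28156.88876.
Since α = 1/2 < 1, p = c/n^{1/2} ≫ 1/n is above the triangle threshold p ~ 1/n. Asymptotically E[X] ~ (c³/6)·n^{3(1−α)} = (4³/6)·n^{1.5} → ∞; triangles are abundant w.h.p.

E[X] ≈ 28156.88876; in regime p = Θ(1/n^{1/2}) E[X] diverges (above the triangle threshold p ~ 1/n).


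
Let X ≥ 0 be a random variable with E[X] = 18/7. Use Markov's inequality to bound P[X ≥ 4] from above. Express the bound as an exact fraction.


μ = E[X] = 18/7, a = 4.
Markov: P[X ≥ 4] ≤ μ/a = (18/7)/4 = 9/14.
Numerically: ≈ 0.6429.
(Since a = 4 > μ = 2.5714, the bound 9/14 is < 1 and informative.)

P[X ≥ 4] ≤ 9/14 ≈ 0.6429.


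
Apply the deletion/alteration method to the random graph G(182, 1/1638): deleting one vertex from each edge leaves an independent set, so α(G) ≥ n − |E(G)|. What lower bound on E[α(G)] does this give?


E[|E(G)|] = C(182, 2)·p = 16471 · (1/1638) = 181/18.
E[α(G)] ≥ n − E[|E(G)|] = 182 − 181/18 = 3095/18.
Numerically: ≈ 171.94444.
(This is only a lower bound; the true E[α(G)] may be larger.)

E[α(G)] ≥ 3095/18 ≈ 171.94444.


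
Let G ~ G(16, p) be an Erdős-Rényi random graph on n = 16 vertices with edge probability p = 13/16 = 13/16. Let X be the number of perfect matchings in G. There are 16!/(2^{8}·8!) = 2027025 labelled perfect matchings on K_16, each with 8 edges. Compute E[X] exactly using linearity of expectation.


K_16 has 16!/(2^{8}·8!) = 2027025 labelled perfect matchings.
For each such perfect matching H, let X_H = 1 if all 8 edges of H are present in G. Then P[X_H = 1] = p^{8} = (13/16)^{8} = 815730721/4294967296.
By linearity: E[X] = Σ_H E[X_H] = 2027025 · p^{8} = 2027025 · 815730721/4294967296 = 1653506564735025/4294967296.
Numerically: E[X] ≈ 3.85e+05.

E[X] = 2027025 · (13/16)^{8} = 1653506564735025/4294967296 ≈ 3.85e+05.


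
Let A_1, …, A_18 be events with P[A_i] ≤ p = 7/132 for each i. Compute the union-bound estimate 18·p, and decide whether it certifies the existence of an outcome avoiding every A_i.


Union bound: P[∪_{i=1}^{18} A_i] ≤ Σ_i P[A_i] ≤ 18·p = 18·(7/132) = 21/22.
Numerically: 21/22 ≈ 0.95455.
Is 21/22 < 1? YES.
Since P[∪ A_i] ≤ 21/22 < 1, the complement has P[∩ A_i^c] ≥ 1 − 21/22 = 1/22 > 0, so some outcome avoids every A_i.

18·p = 21/22 ≈ 0.95455; existence CERTIFIED by the union bound.


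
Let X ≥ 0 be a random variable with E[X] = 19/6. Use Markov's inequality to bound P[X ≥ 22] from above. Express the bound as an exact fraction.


μ = E[X] = 19/6, a = 22.
Markov: P[X ≥ 22] ≤ μ/a = (19/6)/22 = 19/132.
Numerically: ≈ 0.144.
(Since a = 22 > μ = 3.167, the bound 19/132 is < 1 and informative.)

P[X ≥ 22] ≤ 19/132 ≈ 0.144.


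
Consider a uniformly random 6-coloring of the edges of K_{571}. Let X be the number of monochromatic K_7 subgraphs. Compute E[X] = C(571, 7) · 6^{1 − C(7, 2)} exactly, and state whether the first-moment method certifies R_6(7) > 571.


E[X] = C(571, 7) · 6^{1 − 21} = 3784329711421830 · 6^{−20} = 3784329711421830/3656158440062976.
As a reduced fraction: E[X] = 70080179841145/67706637778944 ≈ 1.035056.
Is E[X] < 1? NO.
Since E[X] ≥ 1, the first-moment bound is inconclusive at n = 571; it does NOT by itself certify R_6(7) > 571.

E[X] = 70080179841145/67706637778944 ≈ 1.035056; E[X] ≥ 1; first-moment method inconclusive here.


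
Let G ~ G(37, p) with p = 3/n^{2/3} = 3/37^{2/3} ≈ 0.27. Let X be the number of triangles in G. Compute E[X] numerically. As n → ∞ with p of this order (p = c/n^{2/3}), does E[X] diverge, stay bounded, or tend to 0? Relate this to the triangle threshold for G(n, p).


Number of potential triangles: C(37, 3) = 7770.
Each occurs with probability p³ ≈ (0.27)³ ≈ 1.97224e-02.
By linearity: E[X] = C(37, 3)·p³ ≈ 7770 · 1.97224e-02 ≈ 153.243.
Since α = 2/3 < 1, p = c/n^{2/3} ≫ 1/n is above the triangle threshold p ~ 1/n. Asymptotically E[X] ~ (c³/6)·n^{3(1−α)} = (3³/6)·n^{1} → ∞; triangles are abundant w.h.p.

E[X] ≈ 153.243; in regime p = Θ(1/n^{2/3}) E[X] diverges (above the triangle threshold p ~ 1/n).


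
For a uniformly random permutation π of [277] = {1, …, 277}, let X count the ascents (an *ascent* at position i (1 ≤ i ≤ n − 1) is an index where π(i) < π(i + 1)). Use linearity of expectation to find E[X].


Write X = Σ X_I over i = 1, …, 276, with X_I the indicator of one ascent.
There are 276 indicators.
For each fixed i, the pair (π(i), π(i+1)) is a uniformly random ordered pair of distinct values from {1, …, 277}; by symmetry P[π(i) < π(i+1)] = 1/2.
By linearity: E[X] = 276 · (1/2) = (277 − 1) · (1/2) = 138 ≈ 138.000000.

E[X] = 138 = 138.000000.


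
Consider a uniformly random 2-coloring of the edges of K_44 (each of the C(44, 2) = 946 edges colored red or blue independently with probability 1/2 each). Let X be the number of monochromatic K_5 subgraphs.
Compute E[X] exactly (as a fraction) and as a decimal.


Let X = Σ_S X_S over the C(44, 5) = 1086008 subsets S of size 5, where X_S = 1 if the K_5 on S is monochromatic.
For a fixed S, the K_5 on S has C(5, 2) = 10 edges. P[all 10 edges red] = (1/2)^10, and likewise for blue, so P[monochromatic] = 2·(1/2)^10 = 2^{1 − 10} = 1/512.
By linearity of expectation: E[X] = C(44, 5) · 2^{1 − 10} = 1086008 · 1/512 = 135751/64.
Numerically: E[X] ≈ 2121.1094.

E[X] = C(44,5)·2^(1−C(5,2)) = 135751/64 ≈ 2121.1094.


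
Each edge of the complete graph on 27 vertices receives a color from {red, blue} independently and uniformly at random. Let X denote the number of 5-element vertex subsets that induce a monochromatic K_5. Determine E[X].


Let X = Σ_S X_S over the C(27, 5) = 80730 subsets S of size 5, where X_S = 1 if the K_5 on S is monochromatic.
For a fixed S, the K_5 on S has C(5, 2) = 10 edges. P[all 10 edges red] = (1/2)^10, and likewise for blue, so P[monochromatic] = 2·(1/2)^10 = 2^{1 − 10} = 1/512.
By linearity: E[X] = C(27, 5) · 2^{1 − 10} = 80730 · 1/512 = 40365/256.
Numerically: E[X] ≈ 157.675781.

E[X] = C(27,5)·2^(1−C(5,2)) = 40365/256 ≈ 157.675781.


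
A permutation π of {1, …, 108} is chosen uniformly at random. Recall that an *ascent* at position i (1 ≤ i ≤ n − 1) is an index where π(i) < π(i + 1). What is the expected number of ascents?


Write X = Σ X_I over i = 1, …, 107, with X_I the indicator of one ascent.
There are 107 indicators.
For each fixed i, the pair (π(i), π(i+1)) is a uniformly random ordered pair of distinct values from {1, …, 108}; by symmetry P[π(i) < π(i+1)] = 1/2.
By linearity: E[X] = 107 · (1/2) = (108 − 1) · (1/2) = 107/2 ≈ 53.500.

E[X] = 107/2 = 53.500.


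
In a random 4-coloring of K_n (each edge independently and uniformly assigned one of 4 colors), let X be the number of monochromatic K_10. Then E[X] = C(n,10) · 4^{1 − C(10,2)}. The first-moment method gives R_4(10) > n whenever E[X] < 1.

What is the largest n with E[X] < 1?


We need C(n, 10) · 4^{1 − 45} < 1, i.e. C(n, 10) < 4^{45 − 1} = 309485009821345068724781056.
Check values of n near the boundary:
  n = 2017: C(2017, 10) = 300324964434452596180990448; 300324964434452596180990448 < 309485009821345068724781056? YES
  n = 2018: C(2018, 10) = 301820606687612220663963508; 301820606687612220663963508 < 309485009821345068724781056? YES
  n = 2019: C(2019, 10) = 303322949179835278009229628; 303322949179835278009229628 < 309485009821345068724781056? YES
  n = 2020: C(2020, 10) = 304832018578739931133653656; 304832018578739931133653656 < 309485009821345068724781056? YES
  n = 2021: C(2021, 10) = 306347841644770462864800616; 306347841644770462864800616 < 309485009821345068724781056? YES
  n = 2022: C(2022, 10) = 307870445231474093395937796; 307870445231474093395937796 < 309485009821345068724781056? YES
  n = 2023: C(2023, 10) = 309399856285778485315440716; 309399856285778485315440716 < 309485009821345068724781056? YES
  n = 2024: C(2024, 10) = 310936101848269937576192656; 310936101848269937576192656 < 309485009821345068724781056? NO
The largest n with C(n, 10) < 309485009821345068724781056 is n = 2023 (where E[X] = 77349964071444621328860179/77371252455336267181195264 ≈ 0.99972). Hence R_4(10) > 2023, i.e. R_4(10) ≥ 2024.

Largest n = 2023; hence R_4(10) > 2023.


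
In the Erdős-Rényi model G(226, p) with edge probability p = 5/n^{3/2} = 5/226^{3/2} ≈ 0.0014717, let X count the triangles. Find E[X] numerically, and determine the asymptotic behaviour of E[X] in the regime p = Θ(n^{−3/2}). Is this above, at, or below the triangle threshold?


Number of potential triangles: C(226, 3) = 1898400.
Each occurs with probability p³ ≈ (0.0014717)³ ≈ 3.1872934e-09.
By linearity: E[X] = C(226, 3)·p³ ≈ 1898400 · 3.1872934e-09 ≈ 0.00605.
Since α = 3/2 > 1, p = c/n^{3/2} = o(1/n) is below the triangle threshold p ~ 1/n. Asymptotically E[X] ~ (c³/6)·n^{3(1−α)} = (5³/6)·n^{-1.5} → 0, so by Markov's inequality G has no triangles w.h.p.

E[X] ≈ 0.00605; in regime p = Θ(1/n^{3/2}) E[X] tends to 0 (below the triangle threshold p ~ 1/n).


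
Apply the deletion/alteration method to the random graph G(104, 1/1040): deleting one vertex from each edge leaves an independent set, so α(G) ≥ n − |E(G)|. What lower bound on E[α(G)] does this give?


E[|E(G)|] = C(104, 2)·p = 5356 · (1/1040) = 103/20.
E[α(G)] ≥ n − E[|E(G)|] = 104 − 103/20 = 1977/20.
Numerically: ≈ 98.850.
(This is only a lower bound; the true E[α(G)] may be larger.)

E[α(G)] ≥ 1977/20 ≈ 98.850.


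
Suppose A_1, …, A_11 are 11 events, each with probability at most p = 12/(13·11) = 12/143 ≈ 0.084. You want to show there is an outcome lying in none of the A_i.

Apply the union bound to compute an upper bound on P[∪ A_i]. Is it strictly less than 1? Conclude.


Union bound: P[∪_{i=1}^{11} A_i] ≤ Σ_i P[A_i] ≤ 11·p = 11·(12/143) = 12/13.
Numerically: 12/13 ≈ 0.923.
Is 12/13 < 1? YES.
Since P[∪ A_i] ≤ 12/13 < 1, the complement has P[∩ A_i^c] ≥ 1 − 12/13 = 1/13 > 0, so some outcome avoids every A_i.

11·p = 12/13 ≈ 0.923; existence CERTIFIED by the union bound.


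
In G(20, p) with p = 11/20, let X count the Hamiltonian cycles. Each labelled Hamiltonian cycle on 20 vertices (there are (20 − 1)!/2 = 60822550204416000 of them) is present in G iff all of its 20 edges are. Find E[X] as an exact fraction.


K_20 has (20 − 1)!/2 = 60822550204416000 labelled Hamiltonian cycles.
For each such Hamiltonian cycle H, let X_H = 1 if all 20 edges of H are present in G. Then P[X_H = 1] = p^{20} = (11/20)^{20} = 672749994932560009201/104857600000000000000000000.
By linearity: E[X] = Σ_H E[X_H] = 60822550204416000 · p^{20} = 60822550204416000 · 672749994932560009201/104857600000000000000000000 = 9989836509230039246035759128621/25600000000000000000.
Numerically: E[X] ≈ 3.902e+11.

E[X] = 60822550204416000 · (11/20)^{20} = 9989836509230039246035759128621/25600000000000000000 ≈ 3.902e+11.


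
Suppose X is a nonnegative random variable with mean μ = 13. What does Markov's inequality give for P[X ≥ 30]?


μ = E[X] = 13, a = 30.
Markov: P[X ≥ 30] ≤ μ/a = (13)/30 = 13/30.
Numerically: ≈ 0.433.
(Since a = 30 > μ = 13.000, the bound 13/30 is < 1 and informative.)

P[X ≥ 30] ≤ 13/30 ≈ 0.433.


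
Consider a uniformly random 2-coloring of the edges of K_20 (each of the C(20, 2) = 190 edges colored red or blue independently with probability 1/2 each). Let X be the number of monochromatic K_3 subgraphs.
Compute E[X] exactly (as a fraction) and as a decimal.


Let X = Σ_S X_S over the C(20, 3) = 1140 subsets S of size 3, where X_S = 1 if the K_3 on S is monochromatic.
For a fixed S, the K_3 on S has C(3, 2) = 3 edges. P[all 3 edges red] = (1/2)^3, and likewise for blue, so P[monochromatic] = 2·(1/2)^3 = 2^{1 − 3} = 1/4.
Summing: E[X] = C(20, 3) · 2^{1 − 3} = 1140 · 1/4 = 285.
Numerically: E[X] ≈ 285.0000.

E[X] = C(20,3)·2^(1−C(3,2)) = 285 ≈ 285.0000.


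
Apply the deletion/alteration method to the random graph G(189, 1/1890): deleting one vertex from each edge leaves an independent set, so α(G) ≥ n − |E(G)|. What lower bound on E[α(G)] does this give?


E[|E(G)|] = C(189, 2)·p = 17766 · (1/1890) = 47/5.
E[α(G)] ≥ n − E[|E(G)|] = 189 − 47/5 = 898/5.
Numerically: ≈ 179.6000.
(This is only a lower bound; the true E[α(G)] may be larger.)

E[α(G)] ≥ 898/5 ≈ 179.6000.


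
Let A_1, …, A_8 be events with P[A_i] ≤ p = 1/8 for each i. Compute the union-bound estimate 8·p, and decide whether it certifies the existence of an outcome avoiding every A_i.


Union bound: P[∪_{i=1}^{8} A_i] ≤ Σ_i P[A_i] ≤ 8·p = 8·(1/8) = 1.
Numerically: 1 ≈ 1.0000000.
Is 1 < 1? NO.
Since the bound 1 is ≥ 1, the union bound is uninformative here; it does NOT by itself certify existence.

8·p = 1 ≈ 1.0000000; existence NOT certified by the union bound.


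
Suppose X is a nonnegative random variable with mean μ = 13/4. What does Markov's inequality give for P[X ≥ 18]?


μ = E[X] = 13/4, a = 18.
Markov: P[X ≥ 18] ≤ μ/a = (13/4)/18 = 13/72.
Numerically: ≈ 0.18056.
(Since a = 18 > μ = 3.25000, the bound 13/72 is < 1 and informative.)

P[X ≥ 18] ≤ 13/72 ≈ 0.18056.


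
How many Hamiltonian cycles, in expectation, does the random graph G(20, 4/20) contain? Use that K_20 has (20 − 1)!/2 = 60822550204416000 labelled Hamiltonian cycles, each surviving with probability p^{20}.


K_20 has (20 − 1)!/2 = 60822550204416000 labelled Hamiltonian cycles.
For each such Hamiltonian cycle H, let X_H = 1 if all 20 edges of H are present in G. Then P[X_H = 1] = p^{20} = (1/5)^{20} = 1/95367431640625.
Summing the indicators: E[X] = Σ_H E[X_H] = 60822550204416000 · p^{20} = 60822550204416000 · 1/95367431640625 = 486580401635328/762939453125.
Numerically: E[X] ≈ 637.77.

E[X] = 60822550204416000 · (1/5)^{20} = 486580401635328/762939453125 ≈ 637.77.


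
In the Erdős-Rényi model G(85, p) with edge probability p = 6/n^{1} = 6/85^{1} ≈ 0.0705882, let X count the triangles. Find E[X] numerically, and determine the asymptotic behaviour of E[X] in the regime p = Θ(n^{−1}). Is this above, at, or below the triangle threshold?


Number of potential triangles: C(85, 3) = 98770.
Each occurs with probability p³ ≈ (0.0705882)³ ≈ 3.51719927e-04.
By linearity: E[X] = C(85, 3)·p³ ≈ 98770 · 3.51719927e-04 ≈ 34.739377.
Here α = 1, so p = 6/n is exactly at the triangle threshold p ~ 1/n. Asymptotically E[X] → c³/6 = 6³/6 = 36 ≈ 36.000000, a bounded constant. In this regime the triangle count is asymptotically Poisson(c³/6).

E[X] ≈ 34.739377; in regime p = Θ(1/n^{1}) E[X] stays bounded (at the triangle threshold p ~ 1/n).


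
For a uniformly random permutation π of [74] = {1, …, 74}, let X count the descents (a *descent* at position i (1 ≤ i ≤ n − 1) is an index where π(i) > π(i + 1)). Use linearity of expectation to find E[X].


Write X = Σ X_I over i = 1, …, 73, with X_I the indicator of one descent.
There are 73 indicators.
For each fixed i, the pair (π(i), π(i+1)) is a uniformly random ordered pair of distinct values from {1, …, 74}; by symmetry P[π(i) > π(i+1)] = 1/2.
By linearity: E[X] = 73 · (1/2) = (74 − 1) · (1/2) = 73/2 ≈ 36.500.

E[X] = 73/2 = 36.500.


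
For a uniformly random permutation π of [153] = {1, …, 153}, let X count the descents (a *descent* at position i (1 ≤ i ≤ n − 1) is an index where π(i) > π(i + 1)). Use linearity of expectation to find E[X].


Write X = Σ X_I over i = 1, …, 152, with X_I the indicator of one descent.
There are 152 indicators.
For each fixed i, the pair (π(i), π(i+1)) is a uniformly random ordered pair of distinct values from {1, …, 153}; by symmetry P[π(i) > π(i+1)] = 1/2.
By linearity: E[X] = 152 · (1/2) = (153 − 1) · (1/2) = 76 ≈ 76.00000.

E[X] = 76 = 76.00000.


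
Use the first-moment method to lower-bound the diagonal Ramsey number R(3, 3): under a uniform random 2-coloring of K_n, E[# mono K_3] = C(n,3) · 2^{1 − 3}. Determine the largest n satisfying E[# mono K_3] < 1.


We need C(n, 3) · 2^{1 − 3} < 1, i.e. C(n, 3) < 2^{3 − 1} = 4.
Check values of n near the boundary:
  n = 3: C(3, 3) = 1; 1 < 4? YES
  n = 4: C(4, 3) = 4; 4 < 4? NO
  n = 5: C(5, 3) = 10; 10 < 4? NO
  n = 6: C(6, 3) = 20; 20 < 4? NO
The largest n with C(n, 3) < 4 is n = 3 (where E[X] = 1/4 ≈ 0.250). Hence R(3, 3) > 3, i.e. R(3, 3) ≥ 4.

Largest n = 3; hence R(3, 3) > 3.


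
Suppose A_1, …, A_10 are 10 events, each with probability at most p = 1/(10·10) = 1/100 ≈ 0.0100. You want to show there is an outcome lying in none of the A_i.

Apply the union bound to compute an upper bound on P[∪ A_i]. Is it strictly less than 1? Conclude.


Union bound: P[∪_{i=1}^{10} A_i] ≤ Σ_i P[A_i] ≤ 10·p = 10·(1/100) = 1/10.
Numerically: 1/10 ≈ 0.1000.
Is 1/10 < 1? YES.
Since P[∪ A_i] ≤ 1/10 < 1, the complement has P[∩ A_i^c] ≥ 1 − 1/10 = 9/10 > 0, so some outcome avoids every A_i.

10·p = 1/10 ≈ 0.1000; existence CERTIFIED by the union bound.


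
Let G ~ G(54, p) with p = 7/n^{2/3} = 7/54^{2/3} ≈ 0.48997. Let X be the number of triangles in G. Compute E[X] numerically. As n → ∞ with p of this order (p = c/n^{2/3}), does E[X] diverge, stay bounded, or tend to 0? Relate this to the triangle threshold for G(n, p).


Number of potential triangles: C(54, 3) = 24804.
Each occurs with probability p³ ≈ (0.48997)³ ≈ 1.1762689e-01.
By linearity: E[X] = C(54, 3)·p³ ≈ 24804 · 1.1762689e-01 ≈ 2917.61728.
Since α = 2/3 < 1, p = c/n^{2/3} ≫ 1/n is above the triangle threshold p ~ 1/n. Asymptotically E[X] ~ (c³/6)·n^{3(1−α)} = (7³/6)·n^{1} → ∞; triangles are abundant w.h.p.

E[X] ≈ 2917.61728; in regime p = Θ(1/n^{2/3}) E[X] diverges (above the triangle threshold p ~ 1/n).


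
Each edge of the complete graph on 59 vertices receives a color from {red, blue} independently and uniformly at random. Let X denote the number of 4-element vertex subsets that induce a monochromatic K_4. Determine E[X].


Let X = Σ_S X_S over the C(59, 4) = 455126 subsets S of size 4, where X_S = 1 if the K_4 on S is monochromatic.
For a fixed S, the K_4 on S has C(4, 2) = 6 edges. P[all 6 edges red] = (1/2)^6, and likewise for blue, so P[monochromatic] = 2·(1/2)^6 = 2^{1 − 6} = 1/32.
Summing: E[X] = C(59, 4) · 2^{1 − 6} = 455126 · 1/32 = 227563/16.
Numerically: E[X] ≈ 14222.688.

E[X] = C(59,4)·2^(1−C(4,2)) = 227563/16 ≈ 14222.688.


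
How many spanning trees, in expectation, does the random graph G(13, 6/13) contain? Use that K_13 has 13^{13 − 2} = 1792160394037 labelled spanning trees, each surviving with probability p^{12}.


K_13 has 13^{13 − 2} = 1792160394037 labelled spanning trees.
For each such spanning tree H, let X_H = 1 if all 12 edges of H are present in G. Then P[X_H = 1] = p^{12} = (6/13)^{12} = 2176782336/23298085122481.
By linearity of expectation: E[X] = Σ_H E[X_H] = 1792160394037 · p^{12} = 1792160394037 · 2176782336/23298085122481 = 2176782336/13.
Numerically: E[X] ≈ 1.674e+08.

E[X] = 1792160394037 · (6/13)^{12} = 2176782336/13 ≈ 1.674e+08.


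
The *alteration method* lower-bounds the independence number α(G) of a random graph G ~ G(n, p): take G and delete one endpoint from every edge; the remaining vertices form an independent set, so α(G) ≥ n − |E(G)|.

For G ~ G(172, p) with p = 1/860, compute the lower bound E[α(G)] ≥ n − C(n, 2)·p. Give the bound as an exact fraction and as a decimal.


E[|E(G)|] = C(172, 2)·p = 14706 · (1/860) = 171/10.
E[α(G)] ≥ n − E[|E(G)|] = 172 − 171/10 = 1549/10.
Numerically: ≈ 154.90000.
(This is only a lower bound; the true E[α(G)] may be larger.)

E[α(G)] ≥ 1549/10 ≈ 154.90000.


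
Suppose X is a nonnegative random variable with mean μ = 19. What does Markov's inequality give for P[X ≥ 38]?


μ = E[X] = 19, a = 38.
Markov: P[X ≥ 38] ≤ μ/a = (19)/38 = 1/2.
Numerically: ≈ 0.500.
(Since a = 38 > μ = 19.000, the bound 1/2 is < 1 and informative.)

P[X ≥ 38] ≤ 1/2 ≈ 0.500.


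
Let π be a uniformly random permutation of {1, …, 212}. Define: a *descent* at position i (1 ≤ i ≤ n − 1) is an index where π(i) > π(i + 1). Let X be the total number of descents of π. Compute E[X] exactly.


Write X = Σ X_I over i = 1, …, 211, with X_I the indicator of one descent.
There are 211 indicators.
For each fixed i, the pair (π(i), π(i+1)) is a uniformly random ordered pair of distinct values from {1, …, 212}; by symmetry P[π(i) > π(i+1)] = 1/2.
By linearity: E[X] = 211 · (1/2) = (212 − 1) · (1/2) = 211/2 ≈ 105.5000.

E[X] = 211/2 = 105.5000.


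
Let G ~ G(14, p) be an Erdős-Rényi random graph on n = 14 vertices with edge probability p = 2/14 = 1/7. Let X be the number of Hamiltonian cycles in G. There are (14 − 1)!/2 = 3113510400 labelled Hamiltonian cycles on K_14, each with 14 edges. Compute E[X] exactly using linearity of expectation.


K_14 has (14 − 1)!/2 = 3113510400 labelled Hamiltonian cycles.
For each such Hamiltonian cycle H, let X_H = 1 if all 14 edges of H are present in G. Then P[X_H = 1] = p^{14} = (1/7)^{14} = 1/678223072849.
By linearity of expectation: E[X] = Σ_H E[X_H] = 3113510400 · p^{14} = 3113510400 · 1/678223072849 = 444787200/96889010407.
Numerically: E[X] ≈ 0.0045907.

E[X] = 3113510400 · (1/7)^{14} = 444787200/96889010407 ≈ 0.0045907.


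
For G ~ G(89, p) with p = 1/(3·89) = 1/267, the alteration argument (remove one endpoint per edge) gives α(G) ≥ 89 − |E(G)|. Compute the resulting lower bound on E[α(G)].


E[|E(G)|] = C(89, 2)·p = 3916 · (1/267) = 44/3.
E[α(G)] ≥ n − E[|E(G)|] = 89 − 44/3 = 223/3.
Numerically: ≈ 74.3333.
(This is only a lower bound; the true E[α(G)] may be larger.)

E[α(G)] ≥ 223/3 ≈ 74.3333.


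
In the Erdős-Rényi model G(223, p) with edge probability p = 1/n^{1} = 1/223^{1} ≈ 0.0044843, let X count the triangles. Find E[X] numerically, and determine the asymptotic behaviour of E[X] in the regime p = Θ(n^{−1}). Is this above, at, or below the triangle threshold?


Number of potential triangles: C(223, 3) = 1823471.
Each occurs with probability p³ ≈ (0.0044843)³ ≈ 9.0174846e-08.
By linearity: E[X] = C(223, 3)·p³ ≈ 1823471 · 9.0174846e-08 ≈ 0.16443.
Here α = 1, so p = 1/n is exactly at the triangle threshold p ~ 1/n. Asymptotically E[X] → c³/6 = 1³/6 = 1/6 ≈ 0.16667, a bounded constant. In this regime the triangle count is asymptotically Poisson(c³/6).

E[X] ≈ 0.16443; in regime p = Θ(1/n^{1}) E[X] stays bounded (at the triangle threshold p ~ 1/n).


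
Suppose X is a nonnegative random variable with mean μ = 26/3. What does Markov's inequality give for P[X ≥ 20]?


μ = E[X] = 26/3, a = 20.
Markov: P[X ≥ 20] ≤ μ/a = (26/3)/20 = 13/30.
Numerically: ≈ 0.433.
(Since a = 20 > μ = 8.667, the bound 13/30 is < 1 and informative.)

P[X ≥ 20] ≤ 13/30 ≈ 0.433.


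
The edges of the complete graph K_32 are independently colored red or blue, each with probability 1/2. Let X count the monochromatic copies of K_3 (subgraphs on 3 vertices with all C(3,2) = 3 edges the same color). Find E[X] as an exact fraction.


Let X = Σ_S X_S over the C(32, 3) = 4960 subsets S of size 3, where X_S = 1 if the K_3 on S is monochromatic.
For a fixed S, the K_3 on S has C(3, 2) = 3 edges. P[all 3 edges red] = (1/2)^3, and likewise for blue, so P[monochromatic] = 2·(1/2)^3 = 2^{1 − 3} = 1/4.
Summing: E[X] = C(32, 3) · 2^{1 − 3} = 4960 · 1/4 = 1240.
Numerically: E[X] ≈ 1240.00000.

E[X] = C(32,3)·2^(1−C(3,2)) = 1240 ≈ 1240.00000.


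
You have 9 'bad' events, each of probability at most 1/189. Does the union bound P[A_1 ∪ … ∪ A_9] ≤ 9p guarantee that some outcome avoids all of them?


Union bound: P[∪_{i=1}^{9} A_i] ≤ Σ_i P[A_i] ≤ 9·p = 9·(1/189) = 1/21.
Numerically: 1/21 ≈ 0.0476.
Is 1/21 < 1? YES.
Since P[∪ A_i] ≤ 1/21 < 1, the complement has P[∩ A_i^c] ≥ 1 − 1/21 = 20/21 > 0, so some outcome avoids every A_i.

9·p = 1/21 ≈ 0.0476; existence CERTIFIED by the union bound.


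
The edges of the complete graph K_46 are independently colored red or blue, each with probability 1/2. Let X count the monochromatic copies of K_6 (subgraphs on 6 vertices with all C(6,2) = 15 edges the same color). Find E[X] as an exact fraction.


Let X = Σ_S X_S over the C(46, 6) = 9366819 subsets S of size 6, where X_S = 1 if the K_6 on S is monochromatic.
For a fixed S, the K_6 on S has C(6, 2) = 15 edges. P[all 15 edges red] = (1/2)^15, and likewise for blue, so P[monochromatic] = 2·(1/2)^15 = 2^{1 − 15} = 1/16384.
By linearity: E[X] = C(46, 6) · 2^{1 − 15} = 9366819 · 1/16384 = 9366819/16384.
Numerically: E[X] ≈ 571.705.

E[X] = C(46,6)·2^(1−C(6,2)) = 9366819/16384 ≈ 571.705.


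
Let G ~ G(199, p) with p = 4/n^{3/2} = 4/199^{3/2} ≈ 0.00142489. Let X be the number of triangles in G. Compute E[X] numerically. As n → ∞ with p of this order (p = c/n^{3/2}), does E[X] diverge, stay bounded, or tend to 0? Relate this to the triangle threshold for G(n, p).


Number of potential triangles: C(199, 3) = 1293699.
Each occurs with probability p³ ≈ (0.00142489)³ ≈ 2.89295135e-09.
By linearity: E[X] = C(199, 3)·p³ ≈ 1293699 · 2.89295135e-09 ≈ 0.003743.
Since α = 3/2 > 1, p = c/n^{3/2} = o(1/n) is below the triangle threshold p ~ 1/n. Asymptotically E[X] ~ (c³/6)·n^{3(1−α)} = (4³/6)·n^{-1.5} → 0, so by Markov's inequality G has no triangles w.h.p.

E[X] ≈ 0.003743; in regime p = Θ(1/n^{3/2}) E[X] tends to 0 (below the triangle threshold p ~ 1/n).


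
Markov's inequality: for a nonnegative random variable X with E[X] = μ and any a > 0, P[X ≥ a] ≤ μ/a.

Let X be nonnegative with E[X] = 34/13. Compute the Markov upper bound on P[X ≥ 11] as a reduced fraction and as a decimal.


μ = E[X] = 34/13, a = 11.
Markov: P[X ≥ 11] ≤ μ/a = (34/13)/11 = 34/143.
Numerically: ≈ 0.2378.
(Since a = 11 > μ = 2.6154, the bound 34/143 is < 1 and informative.)

P[X ≥ 11] ≤ 34/143 ≈ 0.2378.


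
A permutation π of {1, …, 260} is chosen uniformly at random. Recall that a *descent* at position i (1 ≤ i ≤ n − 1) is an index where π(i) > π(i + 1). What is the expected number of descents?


Write X = Σ X_I over i = 1, …, 259, with X_I the indicator of one descent.
There are 259 indicators.
For each fixed i, the pair (π(i), π(i+1)) is a uniformly random ordered pair of distinct values from {1, …, 260}; by symmetry P[π(i) > π(i+1)] = 1/2.
By linearity: E[X] = 259 · (1/2) = (260 − 1) · (1/2) = 259/2 ≈ 129.5000.

E[X] = 259/2 = 129.5000.


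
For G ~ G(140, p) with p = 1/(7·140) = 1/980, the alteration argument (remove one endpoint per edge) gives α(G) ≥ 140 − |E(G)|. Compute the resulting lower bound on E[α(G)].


E[|E(G)|] = C(140, 2)·p = 9730 · (1/980) = 139/14.
E[α(G)] ≥ n − E[|E(G)|] = 140 − 139/14 = 1821/14.
Numerically: ≈ 130.071429.
(This is only a lower bound; the true E[α(G)] may be larger.)

E[α(G)] ≥ 1821/14 ≈ 130.071429.


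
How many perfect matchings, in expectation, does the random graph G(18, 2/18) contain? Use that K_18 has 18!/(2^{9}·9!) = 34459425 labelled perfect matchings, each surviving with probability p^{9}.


K_18 has 18!/(2^{9}·9!) = 34459425 labelled perfect matchings.
For each such perfect matching H, let X_H = 1 if all 9 edges of H are present in G. Then P[X_H = 1] = p^{9} = (1/9)^{9} = 1/387420489.
By linearity of expectation: E[X] = Σ_H E[X_H] = 34459425 · p^{9} = 34459425 · 1/387420489 = 425425/4782969.
Numerically: E[X] ≈ 0.0889458.

E[X] = 34459425 · (1/9)^{9} = 425425/4782969 ≈ 0.0889458.


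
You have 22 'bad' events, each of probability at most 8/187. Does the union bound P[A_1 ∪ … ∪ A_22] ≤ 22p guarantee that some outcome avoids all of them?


Union bound: P[∪_{i=1}^{22} A_i] ≤ Σ_i P[A_i] ≤ 22·p = 22·(8/187) = 16/17.
Numerically: 16/17 ≈ 0.941.
Is 16/17 < 1? YES.
Since P[∪ A_i] ≤ 16/17 < 1, the complement has P[∩ A_i^c] ≥ 1 − 16/17 = 1/17 > 0, so some outcome avoids every A_i.

22·p = 16/17 ≈ 0.941; existence CERTIFIED by the union bound.


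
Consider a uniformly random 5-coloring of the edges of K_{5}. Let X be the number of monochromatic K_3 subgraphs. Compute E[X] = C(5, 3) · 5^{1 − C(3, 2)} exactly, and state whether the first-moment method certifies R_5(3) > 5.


E[X] = C(5, 3) · 5^{1 − 3} = 10 · 5^{−2} = 10/25.
As a reduced fraction: E[X] = 2/5 ≈ 0.40000.
Is E[X] < 1? YES.
Since E[X] < 1, there exists a 5-coloring of K_{5} with no monochromatic K_3; hence R_5(3) > 5.

E[X] = 2/5 ≈ 0.40000; E[X] < 1, so R_5(3) > 5.
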